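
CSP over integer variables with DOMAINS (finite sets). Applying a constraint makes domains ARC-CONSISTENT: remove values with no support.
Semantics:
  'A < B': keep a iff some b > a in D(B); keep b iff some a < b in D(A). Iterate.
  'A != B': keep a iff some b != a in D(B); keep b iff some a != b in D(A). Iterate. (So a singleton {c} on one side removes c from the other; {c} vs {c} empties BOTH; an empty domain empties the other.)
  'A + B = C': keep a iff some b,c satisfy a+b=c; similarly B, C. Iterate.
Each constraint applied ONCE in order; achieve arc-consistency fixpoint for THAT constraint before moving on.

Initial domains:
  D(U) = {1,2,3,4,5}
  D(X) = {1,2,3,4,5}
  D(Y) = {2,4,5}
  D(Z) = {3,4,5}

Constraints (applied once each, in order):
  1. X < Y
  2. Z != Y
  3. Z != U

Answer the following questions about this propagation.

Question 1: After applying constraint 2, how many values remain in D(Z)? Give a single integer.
Answer: 3

Derivation:
Constraint 1 (X < Y) on D(X)={1,2,3,4,5} D(Y)={2,4,5}: X {1,2,3,4,5}->{1,2,3,4}
Constraint 2 (Z != Y) on D(Z)={3,4,5} D(Y)={2,4,5}: no change
So after constraint 2: D(Z)={3,4,5}, size = 3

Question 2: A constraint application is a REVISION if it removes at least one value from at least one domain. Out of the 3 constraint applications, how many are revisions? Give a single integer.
Constraint 1 (X < Y) on D(X)={1,2,3,4,5} D(Y)={2,4,5}: X {1,2,3,4,5}->{1,2,3,4} => REVISION
Constraint 2 (Z != Y) on D(Z)={3,4,5} D(Y)={2,4,5}: no change => not a revision
Constraint 3 (Z != U) on D(Z)={3,4,5} D(U)={1,2,3,4,5}: no change => not a revision
Total revisions = 1

Answer: 1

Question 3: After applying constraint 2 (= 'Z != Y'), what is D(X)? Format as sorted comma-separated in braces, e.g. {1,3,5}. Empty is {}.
Constraint 1 (X < Y) on D(X)={1,2,3,4,5} D(Y)={2,4,5}: X {1,2,3,4,5}->{1,2,3,4}
Constraint 2 (Z != Y) on D(Z)={3,4,5} D(Y)={2,4,5}: no change
So after constraint 2: D(X) = {1,2,3,4}

Answer: {1,2,3,4}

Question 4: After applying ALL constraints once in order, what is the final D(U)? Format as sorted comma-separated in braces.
Constraint 1 (X < Y) on D(X)={1,2,3,4,5} D(Y)={2,4,5}: X {1,2,3,4,5}->{1,2,3,4}
Constraint 2 (Z != Y) on D(Z)={3,4,5} D(Y)={2,4,5}: no change
Constraint 3 (Z != U) on D(Z)={3,4,5} D(U)={1,2,3,4,5}: no change
So after all 3 constraints: D(U) = {1,2,3,4,5}

Answer: {1,2,3,4,5}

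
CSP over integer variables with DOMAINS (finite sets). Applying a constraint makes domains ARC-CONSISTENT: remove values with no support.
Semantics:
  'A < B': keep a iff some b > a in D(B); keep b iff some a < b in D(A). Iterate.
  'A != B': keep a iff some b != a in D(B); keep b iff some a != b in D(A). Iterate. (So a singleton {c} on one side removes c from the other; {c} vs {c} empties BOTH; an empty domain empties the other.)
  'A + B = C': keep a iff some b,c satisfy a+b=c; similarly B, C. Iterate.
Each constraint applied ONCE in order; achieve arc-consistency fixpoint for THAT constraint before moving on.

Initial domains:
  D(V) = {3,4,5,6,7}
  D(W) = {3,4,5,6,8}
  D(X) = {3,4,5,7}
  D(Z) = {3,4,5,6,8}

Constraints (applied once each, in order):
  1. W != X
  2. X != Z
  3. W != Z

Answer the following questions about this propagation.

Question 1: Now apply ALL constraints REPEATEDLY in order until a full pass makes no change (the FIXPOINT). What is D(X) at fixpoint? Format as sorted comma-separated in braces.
pass 0 (initial): D(X)={3,4,5,7}
pass 1: no change
Fixpoint after 1 passes: D(X) = {3,4,5,7}

Answer: {3,4,5,7}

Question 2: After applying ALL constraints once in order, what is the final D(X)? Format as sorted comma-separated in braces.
Constraint 1 (W != X) on D(W)={3,4,5,6,8} D(X)={3,4,5,7}: no change
Constraint 2 (X != Z) on D(X)={3,4,5,7} D(Z)={3,4,5,6,8}: no change
Constraint 3 (W != Z) on D(W)={3,4,5,6,8} D(Z)={3,4,5,6,8}: no change
So after all 3 constraints: D(X) = {3,4,5,7}

Answer: {3,4,5,7}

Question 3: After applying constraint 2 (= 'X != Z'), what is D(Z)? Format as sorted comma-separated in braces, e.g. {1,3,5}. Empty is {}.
Constraint 1 (W != X) on D(W)={3,4,5,6,8} D(X)={3,4,5,7}: no change
Constraint 2 (X != Z) on D(X)={3,4,5,7} D(Z)={3,4,5,6,8}: no change
So after constraint 2: D(Z) = {3,4,5,6,8}

Answer: {3,4,5,6,8}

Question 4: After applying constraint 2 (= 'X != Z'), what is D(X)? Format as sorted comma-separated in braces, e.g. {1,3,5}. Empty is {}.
Constraint 1 (W != X) on D(W)={3,4,5,6,8} D(X)={3,4,5,7}: no change
Constraint 2 (X != Z) on D(X)={3,4,5,7} D(Z)={3,4,5,6,8}: no change
So after constraint 2: D(X) = {3,4,5,7}

Answer: {3,4,5,7}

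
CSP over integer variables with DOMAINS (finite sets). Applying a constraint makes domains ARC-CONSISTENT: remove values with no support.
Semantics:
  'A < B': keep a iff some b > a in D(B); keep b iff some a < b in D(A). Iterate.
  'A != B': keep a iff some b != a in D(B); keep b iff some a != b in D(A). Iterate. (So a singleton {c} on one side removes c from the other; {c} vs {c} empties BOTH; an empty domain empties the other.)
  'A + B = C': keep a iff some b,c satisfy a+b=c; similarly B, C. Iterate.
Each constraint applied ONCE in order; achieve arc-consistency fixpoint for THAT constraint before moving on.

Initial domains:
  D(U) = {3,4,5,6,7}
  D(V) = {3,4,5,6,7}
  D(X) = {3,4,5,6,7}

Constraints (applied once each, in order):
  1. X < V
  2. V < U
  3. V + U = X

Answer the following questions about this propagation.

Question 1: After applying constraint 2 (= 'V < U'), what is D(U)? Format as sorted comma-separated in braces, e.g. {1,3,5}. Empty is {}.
Answer: {5,6,7}

Derivation:
Constraint 1 (X < V) on D(X)={3,4,5,6,7} D(V)={3,4,5,6,7}: X {3,4,5,6,7}->{3,4,5,6}; V {3,4,5,6,7}->{4,5,6,7}
Constraint 2 (V < U) on D(V)={4,5,6,7} D(U)={3,4,5,6,7}: V {4,5,6,7}->{4,5,6}; U {3,4,5,6,7}->{5,6,7}
So after constraint 2: D(U) = {5,6,7}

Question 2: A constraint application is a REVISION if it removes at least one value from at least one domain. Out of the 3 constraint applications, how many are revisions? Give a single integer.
Constraint 1 (X < V) on D(X)={3,4,5,6,7} D(V)={3,4,5,6,7}: X {3,4,5,6,7}->{3,4,5,6}; V {3,4,5,6,7}->{4,5,6,7} => REVISION
Constraint 2 (V < U) on D(V)={4,5,6,7} D(U)={3,4,5,6,7}: V {4,5,6,7}->{4,5,6}; U {3,4,5,6,7}->{5,6,7} => REVISION
Constraint 3 (V + U = X) on D(V)={4,5,6} D(U)={5,6,7} D(X)={3,4,5,6}: V {4,5,6}->{}; U {5,6,7}->{}; X {3,4,5,6}->{} => REVISION
Total revisions = 3

Answer: 3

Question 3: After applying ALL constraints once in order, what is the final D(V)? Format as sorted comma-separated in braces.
Constraint 1 (X < V) on D(X)={3,4,5,6,7} D(V)={3,4,5,6,7}: X {3,4,5,6,7}->{3,4,5,6}; V {3,4,5,6,7}->{4,5,6,7}
Constraint 2 (V < U) on D(V)={4,5,6,7} D(U)={3,4,5,6,7}: V {4,5,6,7}->{4,5,6}; U {3,4,5,6,7}->{5,6,7}
Constraint 3 (V + U = X) on D(V)={4,5,6} D(U)={5,6,7} D(X)={3,4,5,6}: V {4,5,6}->{}; U {5,6,7}->{}; X {3,4,5,6}->{}
So after all 3 constraints: D(V) = {}

Answer: {}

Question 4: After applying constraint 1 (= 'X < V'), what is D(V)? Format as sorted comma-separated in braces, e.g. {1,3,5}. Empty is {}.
Constraint 1 (X < V) on D(X)={3,4,5,6,7} D(V)={3,4,5,6,7}: X {3,4,5,6,7}->{3,4,5,6}; V {3,4,5,6,7}->{4,5,6,7}
So after constraint 1: D(V) = {4,5,6,7}

Answer: {4,5,6,7}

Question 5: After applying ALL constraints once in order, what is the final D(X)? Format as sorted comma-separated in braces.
Answer: {}

Derivation:
Constraint 1 (X < V) on D(X)={3,4,5,6,7} D(V)={3,4,5,6,7}: X {3,4,5,6,7}->{3,4,5,6}; V {3,4,5,6,7}->{4,5,6,7}
Constraint 2 (V < U) on D(V)={4,5,6,7} D(U)={3,4,5,6,7}: V {4,5,6,7}->{4,5,6}; U {3,4,5,6,7}->{5,6,7}
Constraint 3 (V + U = X) on D(V)={4,5,6} D(U)={5,6,7} D(X)={3,4,5,6}: V {4,5,6}->{}; U {5,6,7}->{}; X {3,4,5,6}->{}
So after all 3 constraints: D(X) = {}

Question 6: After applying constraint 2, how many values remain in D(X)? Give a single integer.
Answer: 4

Derivation:
Constraint 1 (X < V) on D(X)={3,4,5,6,7} D(V)={3,4,5,6,7}: X {3,4,5,6,7}->{3,4,5,6}; V {3,4,5,6,7}->{4,5,6,7}
Constraint 2 (V < U) on D(V)={4,5,6,7} D(U)={3,4,5,6,7}: V {4,5,6,7}->{4,5,6}; U {3,4,5,6,7}->{5,6,7}
So after constraint 2: D(X)={3,4,5,6}, size = 4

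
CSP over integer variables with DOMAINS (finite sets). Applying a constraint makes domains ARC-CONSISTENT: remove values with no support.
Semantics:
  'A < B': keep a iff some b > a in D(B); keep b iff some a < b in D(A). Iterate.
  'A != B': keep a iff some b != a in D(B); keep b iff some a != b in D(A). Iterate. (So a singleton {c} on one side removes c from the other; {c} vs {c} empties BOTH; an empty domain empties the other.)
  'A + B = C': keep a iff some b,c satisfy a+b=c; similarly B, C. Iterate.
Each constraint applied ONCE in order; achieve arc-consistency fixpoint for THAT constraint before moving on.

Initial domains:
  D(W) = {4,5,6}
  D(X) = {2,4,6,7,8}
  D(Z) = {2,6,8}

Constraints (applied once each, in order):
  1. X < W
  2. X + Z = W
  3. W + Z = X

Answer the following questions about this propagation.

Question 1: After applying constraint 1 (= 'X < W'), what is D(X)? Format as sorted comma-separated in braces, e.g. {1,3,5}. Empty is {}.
Answer: {2,4}

Derivation:
Constraint 1 (X < W) on D(X)={2,4,6,7,8} D(W)={4,5,6}: X {2,4,6,7,8}->{2,4}
So after constraint 1: D(X) = {2,4}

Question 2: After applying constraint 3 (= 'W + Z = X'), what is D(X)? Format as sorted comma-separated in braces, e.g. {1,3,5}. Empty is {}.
Answer: {}

Derivation:
Constraint 1 (X < W) on D(X)={2,4,6,7,8} D(W)={4,5,6}: X {2,4,6,7,8}->{2,4}
Constraint 2 (X + Z = W) on D(X)={2,4} D(Z)={2,6,8} D(W)={4,5,6}: Z {2,6,8}->{2}; W {4,5,6}->{4,6}
Constraint 3 (W + Z = X) on D(W)={4,6} D(Z)={2} D(X)={2,4}: W {4,6}->{}; Z {2}->{}; X {2,4}->{}
So after constraint 3: D(X) = {}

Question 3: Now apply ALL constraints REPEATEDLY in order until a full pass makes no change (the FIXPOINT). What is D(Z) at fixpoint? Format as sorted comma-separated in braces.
Answer: {}

Derivation:
pass 0 (initial): D(Z)={2,6,8}
pass 1: W {4,5,6}->{}; X {2,4,6,7,8}->{}; Z {2,6,8}->{}
pass 2: no change
Fixpoint after 2 passes: D(Z) = {}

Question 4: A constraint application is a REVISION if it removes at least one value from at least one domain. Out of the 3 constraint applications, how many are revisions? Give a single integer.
Constraint 1 (X < W) on D(X)={2,4,6,7,8} D(W)={4,5,6}: X {2,4,6,7,8}->{2,4} => REVISION
Constraint 2 (X + Z = W) on D(X)={2,4} D(Z)={2,6,8} D(W)={4,5,6}: Z {2,6,8}->{2}; W {4,5,6}->{4,6} => REVISION
Constraint 3 (W + Z = X) on D(W)={4,6} D(Z)={2} D(X)={2,4}: W {4,6}->{}; Z {2}->{}; X {2,4}->{} => REVISION
Total revisions = 3

Answer: 3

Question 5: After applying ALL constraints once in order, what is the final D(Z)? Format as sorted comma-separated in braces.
Constraint 1 (X < W) on D(X)={2,4,6,7,8} D(W)={4,5,6}: X {2,4,6,7,8}->{2,4}
Constraint 2 (X + Z = W) on D(X)={2,4} D(Z)={2,6,8} D(W)={4,5,6}: Z {2,6,8}->{2}; W {4,5,6}->{4,6}
Constraint 3 (W + Z = X) on D(W)={4,6} D(Z)={2} D(X)={2,4}: W {4,6}->{}; Z {2}->{}; X {2,4}->{}
So after all 3 constraints: D(Z) = {}

Answer: {}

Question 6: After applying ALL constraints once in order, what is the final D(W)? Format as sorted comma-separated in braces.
Constraint 1 (X < W) on D(X)={2,4,6,7,8} D(W)={4,5,6}: X {2,4,6,7,8}->{2,4}
Constraint 2 (X + Z = W) on D(X)={2,4} D(Z)={2,6,8} D(W)={4,5,6}: Z {2,6,8}->{2}; W {4,5,6}->{4,6}
Constraint 3 (W + Z = X) on D(W)={4,6} D(Z)={2} D(X)={2,4}: W {4,6}->{}; Z {2}->{}; X {2,4}->{}
So after all 3 constraints: D(W) = {}

Answer: {}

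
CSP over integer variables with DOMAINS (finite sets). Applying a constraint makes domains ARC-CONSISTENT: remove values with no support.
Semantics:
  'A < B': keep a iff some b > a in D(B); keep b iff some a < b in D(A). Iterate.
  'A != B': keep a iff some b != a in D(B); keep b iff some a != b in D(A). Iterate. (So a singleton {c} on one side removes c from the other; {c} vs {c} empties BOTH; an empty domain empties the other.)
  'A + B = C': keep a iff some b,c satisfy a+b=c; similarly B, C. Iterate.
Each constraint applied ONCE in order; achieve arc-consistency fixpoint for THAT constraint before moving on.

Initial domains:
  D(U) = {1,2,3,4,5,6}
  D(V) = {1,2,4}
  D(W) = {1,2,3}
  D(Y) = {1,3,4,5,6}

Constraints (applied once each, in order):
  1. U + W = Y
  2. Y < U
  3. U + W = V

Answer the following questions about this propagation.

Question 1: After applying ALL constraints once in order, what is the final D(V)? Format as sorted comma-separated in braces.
Answer: {}

Derivation:
Constraint 1 (U + W = Y) on D(U)={1,2,3,4,5,6} D(W)={1,2,3} D(Y)={1,3,4,5,6}: U {1,2,3,4,5,6}->{1,2,3,4,5}; Y {1,3,4,5,6}->{3,4,5,6}
Constraint 2 (Y < U) on D(Y)={3,4,5,6} D(U)={1,2,3,4,5}: Y {3,4,5,6}->{3,4}; U {1,2,3,4,5}->{4,5}
Constraint 3 (U + W = V) on D(U)={4,5} D(W)={1,2,3} D(V)={1,2,4}: U {4,5}->{}; W {1,2,3}->{}; V {1,2,4}->{}
So after all 3 constraints: D(V) = {}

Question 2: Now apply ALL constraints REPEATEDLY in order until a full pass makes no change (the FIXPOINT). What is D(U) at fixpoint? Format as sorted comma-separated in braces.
Answer: {}

Derivation:
pass 0 (initial): D(U)={1,2,3,4,5,6}
pass 1: U {1,2,3,4,5,6}->{}; V {1,2,4}->{}; W {1,2,3}->{}; Y {1,3,4,5,6}->{3,4}
pass 2: Y {3,4}->{}
pass 3: no change
Fixpoint after 3 passes: D(U) = {}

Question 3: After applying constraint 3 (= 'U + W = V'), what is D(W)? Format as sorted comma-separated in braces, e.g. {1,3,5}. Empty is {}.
Answer: {}

Derivation:
Constraint 1 (U + W = Y) on D(U)={1,2,3,4,5,6} D(W)={1,2,3} D(Y)={1,3,4,5,6}: U {1,2,3,4,5,6}->{1,2,3,4,5}; Y {1,3,4,5,6}->{3,4,5,6}
Constraint 2 (Y < U) on D(Y)={3,4,5,6} D(U)={1,2,3,4,5}: Y {3,4,5,6}->{3,4}; U {1,2,3,4,5}->{4,5}
Constraint 3 (U + W = V) on D(U)={4,5} D(W)={1,2,3} D(V)={1,2,4}: U {4,5}->{}; W {1,2,3}->{}; V {1,2,4}->{}
So after constraint 3: D(W) = {}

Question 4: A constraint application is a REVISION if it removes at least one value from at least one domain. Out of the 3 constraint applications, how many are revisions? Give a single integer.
Answer: 3

Derivation:
Constraint 1 (U + W = Y) on D(U)={1,2,3,4,5,6} D(W)={1,2,3} D(Y)={1,3,4,5,6}: U {1,2,3,4,5,6}->{1,2,3,4,5}; Y {1,3,4,5,6}->{3,4,5,6} => REVISION
Constraint 2 (Y < U) on D(Y)={3,4,5,6} D(U)={1,2,3,4,5}: Y {3,4,5,6}->{3,4}; U {1,2,3,4,5}->{4,5} => REVISION
Constraint 3 (U + W = V) on D(U)={4,5} D(W)={1,2,3} D(V)={1,2,4}: U {4,5}->{}; W {1,2,3}->{}; V {1,2,4}->{} => REVISION
Total revisions = 3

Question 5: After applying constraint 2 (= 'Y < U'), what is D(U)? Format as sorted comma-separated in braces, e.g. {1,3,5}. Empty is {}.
Answer: {4,5}

Derivation:
Constraint 1 (U + W = Y) on D(U)={1,2,3,4,5,6} D(W)={1,2,3} D(Y)={1,3,4,5,6}: U {1,2,3,4,5,6}->{1,2,3,4,5}; Y {1,3,4,5,6}->{3,4,5,6}
Constraint 2 (Y < U) on D(Y)={3,4,5,6} D(U)={1,2,3,4,5}: Y {3,4,5,6}->{3,4}; U {1,2,3,4,5}->{4,5}
So after constraint 2: D(U) = {4,5}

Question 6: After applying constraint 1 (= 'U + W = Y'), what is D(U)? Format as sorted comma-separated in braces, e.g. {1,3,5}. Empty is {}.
Constraint 1 (U + W = Y) on D(U)={1,2,3,4,5,6} D(W)={1,2,3} D(Y)={1,3,4,5,6}: U {1,2,3,4,5,6}->{1,2,3,4,5}; Y {1,3,4,5,6}->{3,4,5,6}
So after constraint 1: D(U) = {1,2,3,4,5}

Answer: {1,2,3,4,5}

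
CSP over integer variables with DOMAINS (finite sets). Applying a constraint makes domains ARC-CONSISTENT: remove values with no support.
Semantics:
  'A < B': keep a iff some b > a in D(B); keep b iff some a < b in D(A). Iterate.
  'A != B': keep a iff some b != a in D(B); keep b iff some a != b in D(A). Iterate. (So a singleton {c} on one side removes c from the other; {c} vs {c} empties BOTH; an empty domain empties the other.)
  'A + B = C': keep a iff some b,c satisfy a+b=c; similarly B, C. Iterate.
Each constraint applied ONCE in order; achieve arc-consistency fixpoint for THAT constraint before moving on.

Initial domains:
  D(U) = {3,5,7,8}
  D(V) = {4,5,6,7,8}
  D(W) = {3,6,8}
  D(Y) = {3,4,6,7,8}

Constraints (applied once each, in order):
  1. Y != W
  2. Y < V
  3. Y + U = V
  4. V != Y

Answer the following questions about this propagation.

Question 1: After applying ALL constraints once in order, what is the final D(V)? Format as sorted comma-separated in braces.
Answer: {6,7,8}

Derivation:
Constraint 1 (Y != W) on D(Y)={3,4,6,7,8} D(W)={3,6,8}: no change
Constraint 2 (Y < V) on D(Y)={3,4,6,7,8} D(V)={4,5,6,7,8}: Y {3,4,6,7,8}->{3,4,6,7}
Constraint 3 (Y + U = V) on D(Y)={3,4,6,7} D(U)={3,5,7,8} D(V)={4,5,6,7,8}: Y {3,4,6,7}->{3,4}; U {3,5,7,8}->{3,5}; V {4,5,6,7,8}->{6,7,8}
Constraint 4 (V != Y) on D(V)={6,7,8} D(Y)={3,4}: no change
So after all 4 constraints: D(V) = {6,7,8}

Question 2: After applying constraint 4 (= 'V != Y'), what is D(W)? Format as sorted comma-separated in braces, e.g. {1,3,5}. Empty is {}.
Answer: {3,6,8}

Derivation:
Constraint 1 (Y != W) on D(Y)={3,4,6,7,8} D(W)={3,6,8}: no change
Constraint 2 (Y < V) on D(Y)={3,4,6,7,8} D(V)={4,5,6,7,8}: Y {3,4,6,7,8}->{3,4,6,7}
Constraint 3 (Y + U = V) on D(Y)={3,4,6,7} D(U)={3,5,7,8} D(V)={4,5,6,7,8}: Y {3,4,6,7}->{3,4}; U {3,5,7,8}->{3,5}; V {4,5,6,7,8}->{6,7,8}
Constraint 4 (V != Y) on D(V)={6,7,8} D(Y)={3,4}: no change
So after constraint 4: D(W) = {3,6,8}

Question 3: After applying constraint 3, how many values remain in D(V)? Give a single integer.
Constraint 1 (Y != W) on D(Y)={3,4,6,7,8} D(W)={3,6,8}: no change
Constraint 2 (Y < V) on D(Y)={3,4,6,7,8} D(V)={4,5,6,7,8}: Y {3,4,6,7,8}->{3,4,6,7}
Constraint 3 (Y + U = V) on D(Y)={3,4,6,7} D(U)={3,5,7,8} D(V)={4,5,6,7,8}: Y {3,4,6,7}->{3,4}; U {3,5,7,8}->{3,5}; V {4,5,6,7,8}->{6,7,8}
So after constraint 3: D(V)={6,7,8}, size = 3

Answer: 3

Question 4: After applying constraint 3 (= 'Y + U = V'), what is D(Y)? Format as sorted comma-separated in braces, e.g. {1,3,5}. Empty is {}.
Answer: {3,4}

Derivation:
Constraint 1 (Y != W) on D(Y)={3,4,6,7,8} D(W)={3,6,8}: no change
Constraint 2 (Y < V) on D(Y)={3,4,6,7,8} D(V)={4,5,6,7,8}: Y {3,4,6,7,8}->{3,4,6,7}
Constraint 3 (Y + U = V) on D(Y)={3,4,6,7} D(U)={3,5,7,8} D(V)={4,5,6,7,8}: Y {3,4,6,7}->{3,4}; U {3,5,7,8}->{3,5}; V {4,5,6,7,8}->{6,7,8}
So after constraint 3: D(Y) = {3,4}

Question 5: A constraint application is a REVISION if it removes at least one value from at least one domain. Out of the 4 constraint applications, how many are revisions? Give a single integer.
Answer: 2

Derivation:
Constraint 1 (Y != W) on D(Y)={3,4,6,7,8} D(W)={3,6,8}: no change => not a revision
Constraint 2 (Y < V) on D(Y)={3,4,6,7,8} D(V)={4,5,6,7,8}: Y {3,4,6,7,8}->{3,4,6,7} => REVISION
Constraint 3 (Y + U = V) on D(Y)={3,4,6,7} D(U)={3,5,7,8} D(V)={4,5,6,7,8}: Y {3,4,6,7}->{3,4}; U {3,5,7,8}->{3,5}; V {4,5,6,7,8}->{6,7,8} => REVISION
Constraint 4 (V != Y) on D(V)={6,7,8} D(Y)={3,4}: no change => not a revision
Total revisions = 2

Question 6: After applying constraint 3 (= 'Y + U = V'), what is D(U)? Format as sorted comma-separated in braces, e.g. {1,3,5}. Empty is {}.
Constraint 1 (Y != W) on D(Y)={3,4,6,7,8} D(W)={3,6,8}: no change
Constraint 2 (Y < V) on D(Y)={3,4,6,7,8} D(V)={4,5,6,7,8}: Y {3,4,6,7,8}->{3,4,6,7}
Constraint 3 (Y + U = V) on D(Y)={3,4,6,7} D(U)={3,5,7,8} D(V)={4,5,6,7,8}: Y {3,4,6,7}->{3,4}; U {3,5,7,8}->{3,5}; V {4,5,6,7,8}->{6,7,8}
So after constraint 3: D(U) = {3,5}

Answer: {3,5}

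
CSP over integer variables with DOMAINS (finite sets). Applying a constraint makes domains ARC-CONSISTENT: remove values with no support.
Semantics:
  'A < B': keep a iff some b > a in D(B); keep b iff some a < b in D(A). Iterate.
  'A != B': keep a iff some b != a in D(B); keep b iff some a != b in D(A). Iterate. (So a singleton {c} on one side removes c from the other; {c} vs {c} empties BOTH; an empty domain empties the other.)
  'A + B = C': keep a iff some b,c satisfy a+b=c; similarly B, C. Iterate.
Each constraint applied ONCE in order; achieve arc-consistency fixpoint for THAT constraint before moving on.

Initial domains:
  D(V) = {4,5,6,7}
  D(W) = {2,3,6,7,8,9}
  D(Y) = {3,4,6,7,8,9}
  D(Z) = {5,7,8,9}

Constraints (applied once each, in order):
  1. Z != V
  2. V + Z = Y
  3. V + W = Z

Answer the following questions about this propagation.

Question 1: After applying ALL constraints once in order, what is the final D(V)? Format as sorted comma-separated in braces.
Constraint 1 (Z != V) on D(Z)={5,7,8,9} D(V)={4,5,6,7}: no change
Constraint 2 (V + Z = Y) on D(V)={4,5,6,7} D(Z)={5,7,8,9} D(Y)={3,4,6,7,8,9}: V {4,5,6,7}->{4}; Z {5,7,8,9}->{5}; Y {3,4,6,7,8,9}->{9}
Constraint 3 (V + W = Z) on D(V)={4} D(W)={2,3,6,7,8,9} D(Z)={5}: V {4}->{}; W {2,3,6,7,8,9}->{}; Z {5}->{}
So after all 3 constraints: D(V) = {}

Answer: {}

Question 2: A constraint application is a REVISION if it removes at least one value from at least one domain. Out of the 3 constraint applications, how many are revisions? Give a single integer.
Constraint 1 (Z != V) on D(Z)={5,7,8,9} D(V)={4,5,6,7}: no change => not a revision
Constraint 2 (V + Z = Y) on D(V)={4,5,6,7} D(Z)={5,7,8,9} D(Y)={3,4,6,7,8,9}: V {4,5,6,7}->{4}; Z {5,7,8,9}->{5}; Y {3,4,6,7,8,9}->{9} => REVISION
Constraint 3 (V + W = Z) on D(V)={4} D(W)={2,3,6,7,8,9} D(Z)={5}: V {4}->{}; W {2,3,6,7,8,9}->{}; Z {5}->{} => REVISION
Total revisions = 2

Answer: 2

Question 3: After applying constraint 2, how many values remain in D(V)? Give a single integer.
Answer: 1

Derivation:
Constraint 1 (Z != V) on D(Z)={5,7,8,9} D(V)={4,5,6,7}: no change
Constraint 2 (V + Z = Y) on D(V)={4,5,6,7} D(Z)={5,7,8,9} D(Y)={3,4,6,7,8,9}: V {4,5,6,7}->{4}; Z {5,7,8,9}->{5}; Y {3,4,6,7,8,9}->{9}
So after constraint 2: D(V)={4}, size = 1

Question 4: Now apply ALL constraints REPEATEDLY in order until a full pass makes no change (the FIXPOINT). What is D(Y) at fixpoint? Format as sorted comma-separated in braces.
Answer: {}

Derivation:
pass 0 (initial): D(Y)={3,4,6,7,8,9}
pass 1: V {4,5,6,7}->{}; W {2,3,6,7,8,9}->{}; Y {3,4,6,7,8,9}->{9}; Z {5,7,8,9}->{}
pass 2: Y {9}->{}
pass 3: no change
Fixpoint after 3 passes: D(Y) = {}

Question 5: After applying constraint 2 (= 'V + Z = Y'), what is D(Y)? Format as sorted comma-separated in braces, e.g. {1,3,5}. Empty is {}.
Constraint 1 (Z != V) on D(Z)={5,7,8,9} D(V)={4,5,6,7}: no change
Constraint 2 (V + Z = Y) on D(V)={4,5,6,7} D(Z)={5,7,8,9} D(Y)={3,4,6,7,8,9}: V {4,5,6,7}->{4}; Z {5,7,8,9}->{5}; Y {3,4,6,7,8,9}->{9}
So after constraint 2: D(Y) = {9}

Answer: {9}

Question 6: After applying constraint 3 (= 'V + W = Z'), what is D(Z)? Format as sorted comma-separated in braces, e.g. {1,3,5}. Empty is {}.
Constraint 1 (Z != V) on D(Z)={5,7,8,9} D(V)={4,5,6,7}: no change
Constraint 2 (V + Z = Y) on D(V)={4,5,6,7} D(Z)={5,7,8,9} D(Y)={3,4,6,7,8,9}: V {4,5,6,7}->{4}; Z {5,7,8,9}->{5}; Y {3,4,6,7,8,9}->{9}
Constraint 3 (V + W = Z) on D(V)={4} D(W)={2,3,6,7,8,9} D(Z)={5}: V {4}->{}; W {2,3,6,7,8,9}->{}; Z {5}->{}
So after constraint 3: D(Z) = {}

Answer: {}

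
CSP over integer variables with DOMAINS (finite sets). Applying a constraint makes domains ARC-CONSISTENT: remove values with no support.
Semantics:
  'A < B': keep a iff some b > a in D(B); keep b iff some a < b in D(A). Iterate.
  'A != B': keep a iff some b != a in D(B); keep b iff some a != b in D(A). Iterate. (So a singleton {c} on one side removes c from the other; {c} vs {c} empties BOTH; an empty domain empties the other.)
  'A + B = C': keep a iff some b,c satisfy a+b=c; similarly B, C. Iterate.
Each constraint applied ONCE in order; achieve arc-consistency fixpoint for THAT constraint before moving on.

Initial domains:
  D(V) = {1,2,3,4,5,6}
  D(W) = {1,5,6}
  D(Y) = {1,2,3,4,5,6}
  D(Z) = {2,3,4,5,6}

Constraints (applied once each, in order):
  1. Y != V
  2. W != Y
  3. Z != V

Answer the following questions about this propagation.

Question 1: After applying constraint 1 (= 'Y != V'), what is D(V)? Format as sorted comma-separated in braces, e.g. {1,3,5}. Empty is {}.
Constraint 1 (Y != V) on D(Y)={1,2,3,4,5,6} D(V)={1,2,3,4,5,6}: no change
So after constraint 1: D(V) = {1,2,3,4,5,6}

Answer: {1,2,3,4,5,6}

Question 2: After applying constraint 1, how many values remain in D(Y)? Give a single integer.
Answer: 6

Derivation:
Constraint 1 (Y != V) on D(Y)={1,2,3,4,5,6} D(V)={1,2,3,4,5,6}: no change
So after constraint 1: D(Y)={1,2,3,4,5,6}, size = 6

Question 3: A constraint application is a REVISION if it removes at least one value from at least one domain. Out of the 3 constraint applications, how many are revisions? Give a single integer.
Answer: 0

Derivation:
Constraint 1 (Y != V) on D(Y)={1,2,3,4,5,6} D(V)={1,2,3,4,5,6}: no change => not a revision
Constraint 2 (W != Y) on D(W)={1,5,6} D(Y)={1,2,3,4,5,6}: no change => not a revision
Constraint 3 (Z != V) on D(Z)={2,3,4,5,6} D(V)={1,2,3,4,5,6}: no change => not a revision
Total revisions = 0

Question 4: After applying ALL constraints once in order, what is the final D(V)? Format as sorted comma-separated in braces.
Constraint 1 (Y != V) on D(Y)={1,2,3,4,5,6} D(V)={1,2,3,4,5,6}: no change
Constraint 2 (W != Y) on D(W)={1,5,6} D(Y)={1,2,3,4,5,6}: no change
Constraint 3 (Z != V) on D(Z)={2,3,4,5,6} D(V)={1,2,3,4,5,6}: no change
So after all 3 constraints: D(V) = {1,2,3,4,5,6}

Answer: {1,2,3,4,5,6}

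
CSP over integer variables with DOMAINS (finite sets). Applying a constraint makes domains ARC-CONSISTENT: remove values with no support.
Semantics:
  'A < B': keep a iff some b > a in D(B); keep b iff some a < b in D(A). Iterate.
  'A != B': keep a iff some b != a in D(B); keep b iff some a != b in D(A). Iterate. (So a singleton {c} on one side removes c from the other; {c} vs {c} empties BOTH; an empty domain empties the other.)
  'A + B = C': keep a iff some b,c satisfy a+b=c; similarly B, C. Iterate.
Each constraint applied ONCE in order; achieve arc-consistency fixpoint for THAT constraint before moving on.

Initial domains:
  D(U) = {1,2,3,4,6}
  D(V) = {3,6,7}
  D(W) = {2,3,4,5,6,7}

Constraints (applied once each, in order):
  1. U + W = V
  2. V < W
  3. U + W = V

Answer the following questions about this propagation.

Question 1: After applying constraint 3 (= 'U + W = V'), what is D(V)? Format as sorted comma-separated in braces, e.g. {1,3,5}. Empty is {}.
Answer: {}

Derivation:
Constraint 1 (U + W = V) on D(U)={1,2,3,4,6} D(W)={2,3,4,5,6,7} D(V)={3,6,7}: U {1,2,3,4,6}->{1,2,3,4}; W {2,3,4,5,6,7}->{2,3,4,5,6}
Constraint 2 (V < W) on D(V)={3,6,7} D(W)={2,3,4,5,6}: V {3,6,7}->{3}; W {2,3,4,5,6}->{4,5,6}
Constraint 3 (U + W = V) on D(U)={1,2,3,4} D(W)={4,5,6} D(V)={3}: U {1,2,3,4}->{}; W {4,5,6}->{}; V {3}->{}
So after constraint 3: D(V) = {}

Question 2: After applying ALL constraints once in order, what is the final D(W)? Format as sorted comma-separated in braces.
Constraint 1 (U + W = V) on D(U)={1,2,3,4,6} D(W)={2,3,4,5,6,7} D(V)={3,6,7}: U {1,2,3,4,6}->{1,2,3,4}; W {2,3,4,5,6,7}->{2,3,4,5,6}
Constraint 2 (V < W) on D(V)={3,6,7} D(W)={2,3,4,5,6}: V {3,6,7}->{3}; W {2,3,4,5,6}->{4,5,6}
Constraint 3 (U + W = V) on D(U)={1,2,3,4} D(W)={4,5,6} D(V)={3}: U {1,2,3,4}->{}; W {4,5,6}->{}; V {3}->{}
So after all 3 constraints: D(W) = {}

Answer: {}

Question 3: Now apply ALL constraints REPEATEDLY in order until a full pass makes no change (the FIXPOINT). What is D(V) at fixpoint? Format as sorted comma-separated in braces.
Answer: {}

Derivation:
pass 0 (initial): D(V)={3,6,7}
pass 1: U {1,2,3,4,6}->{}; V {3,6,7}->{}; W {2,3,4,5,6,7}->{}
pass 2: no change
Fixpoint after 2 passes: D(V) = {}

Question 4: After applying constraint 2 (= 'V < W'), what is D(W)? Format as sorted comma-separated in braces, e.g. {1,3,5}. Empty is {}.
Constraint 1 (U + W = V) on D(U)={1,2,3,4,6} D(W)={2,3,4,5,6,7} D(V)={3,6,7}: U {1,2,3,4,6}->{1,2,3,4}; W {2,3,4,5,6,7}->{2,3,4,5,6}
Constraint 2 (V < W) on D(V)={3,6,7} D(W)={2,3,4,5,6}: V {3,6,7}->{3}; W {2,3,4,5,6}->{4,5,6}
So after constraint 2: D(W) = {4,5,6}

Answer: {4,5,6}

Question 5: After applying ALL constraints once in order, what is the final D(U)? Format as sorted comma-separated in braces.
Constraint 1 (U + W = V) on D(U)={1,2,3,4,6} D(W)={2,3,4,5,6,7} D(V)={3,6,7}: U {1,2,3,4,6}->{1,2,3,4}; W {2,3,4,5,6,7}->{2,3,4,5,6}
Constraint 2 (V < W) on D(V)={3,6,7} D(W)={2,3,4,5,6}: V {3,6,7}->{3}; W {2,3,4,5,6}->{4,5,6}
Constraint 3 (U + W = V) on D(U)={1,2,3,4} D(W)={4,5,6} D(V)={3}: U {1,2,3,4}->{}; W {4,5,6}->{}; V {3}->{}
So after all 3 constraints: D(U) = {}

Answer: {}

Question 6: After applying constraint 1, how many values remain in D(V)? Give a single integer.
Constraint 1 (U + W = V) on D(U)={1,2,3,4,6} D(W)={2,3,4,5,6,7} D(V)={3,6,7}: U {1,2,3,4,6}->{1,2,3,4}; W {2,3,4,5,6,7}->{2,3,4,5,6}
So after constraint 1: D(V)={3,6,7}, size = 3

Answer: 3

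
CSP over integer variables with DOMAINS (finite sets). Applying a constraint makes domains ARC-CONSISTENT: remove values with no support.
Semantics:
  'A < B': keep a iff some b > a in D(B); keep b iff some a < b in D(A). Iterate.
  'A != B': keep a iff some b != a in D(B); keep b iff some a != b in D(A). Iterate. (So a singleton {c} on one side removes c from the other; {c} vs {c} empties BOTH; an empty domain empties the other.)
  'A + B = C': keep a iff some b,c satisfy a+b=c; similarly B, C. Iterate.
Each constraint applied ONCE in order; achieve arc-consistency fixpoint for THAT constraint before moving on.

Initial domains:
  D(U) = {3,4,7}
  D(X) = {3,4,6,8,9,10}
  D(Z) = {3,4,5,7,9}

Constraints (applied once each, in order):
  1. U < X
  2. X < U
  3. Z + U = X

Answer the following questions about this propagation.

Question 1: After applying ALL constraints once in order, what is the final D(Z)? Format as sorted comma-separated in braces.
Answer: {}

Derivation:
Constraint 1 (U < X) on D(U)={3,4,7} D(X)={3,4,6,8,9,10}: X {3,4,6,8,9,10}->{4,6,8,9,10}
Constraint 2 (X < U) on D(X)={4,6,8,9,10} D(U)={3,4,7}: X {4,6,8,9,10}->{4,6}; U {3,4,7}->{7}
Constraint 3 (Z + U = X) on D(Z)={3,4,5,7,9} D(U)={7} D(X)={4,6}: Z {3,4,5,7,9}->{}; U {7}->{}; X {4,6}->{}
So after all 3 constraints: D(Z) = {}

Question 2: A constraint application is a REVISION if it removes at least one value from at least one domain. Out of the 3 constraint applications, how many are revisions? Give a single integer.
Constraint 1 (U < X) on D(U)={3,4,7} D(X)={3,4,6,8,9,10}: X {3,4,6,8,9,10}->{4,6,8,9,10} => REVISION
Constraint 2 (X < U) on D(X)={4,6,8,9,10} D(U)={3,4,7}: X {4,6,8,9,10}->{4,6}; U {3,4,7}->{7} => REVISION
Constraint 3 (Z + U = X) on D(Z)={3,4,5,7,9} D(U)={7} D(X)={4,6}: Z {3,4,5,7,9}->{}; U {7}->{}; X {4,6}->{} => REVISION
Total revisions = 3

Answer: 3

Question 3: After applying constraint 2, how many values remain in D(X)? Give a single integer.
Answer: 2

Derivation:
Constraint 1 (U < X) on D(U)={3,4,7} D(X)={3,4,6,8,9,10}: X {3,4,6,8,9,10}->{4,6,8,9,10}
Constraint 2 (X < U) on D(X)={4,6,8,9,10} D(U)={3,4,7}: X {4,6,8,9,10}->{4,6}; U {3,4,7}->{7}
So after constraint 2: D(X)={4,6}, size = 2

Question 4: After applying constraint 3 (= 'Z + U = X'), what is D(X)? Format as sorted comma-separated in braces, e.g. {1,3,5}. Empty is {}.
Constraint 1 (U < X) on D(U)={3,4,7} D(X)={3,4,6,8,9,10}: X {3,4,6,8,9,10}->{4,6,8,9,10}
Constraint 2 (X < U) on D(X)={4,6,8,9,10} D(U)={3,4,7}: X {4,6,8,9,10}->{4,6}; U {3,4,7}->{7}
Constraint 3 (Z + U = X) on D(Z)={3,4,5,7,9} D(U)={7} D(X)={4,6}: Z {3,4,5,7,9}->{}; U {7}->{}; X {4,6}->{}
So after constraint 3: D(X) = {}

Answer: {}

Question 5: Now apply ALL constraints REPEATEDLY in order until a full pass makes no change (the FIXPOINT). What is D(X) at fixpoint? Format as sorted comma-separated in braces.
Answer: {}

Derivation:
pass 0 (initial): D(X)={3,4,6,8,9,10}
pass 1: U {3,4,7}->{}; X {3,4,6,8,9,10}->{}; Z {3,4,5,7,9}->{}
pass 2: no change
Fixpoint after 2 passes: D(X) = {}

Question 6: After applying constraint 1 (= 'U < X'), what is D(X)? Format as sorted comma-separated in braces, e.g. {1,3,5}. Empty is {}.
Answer: {4,6,8,9,10}

Derivation:
Constraint 1 (U < X) on D(U)={3,4,7} D(X)={3,4,6,8,9,10}: X {3,4,6,8,9,10}->{4,6,8,9,10}
So after constraint 1: D(X) = {4,6,8,9,10}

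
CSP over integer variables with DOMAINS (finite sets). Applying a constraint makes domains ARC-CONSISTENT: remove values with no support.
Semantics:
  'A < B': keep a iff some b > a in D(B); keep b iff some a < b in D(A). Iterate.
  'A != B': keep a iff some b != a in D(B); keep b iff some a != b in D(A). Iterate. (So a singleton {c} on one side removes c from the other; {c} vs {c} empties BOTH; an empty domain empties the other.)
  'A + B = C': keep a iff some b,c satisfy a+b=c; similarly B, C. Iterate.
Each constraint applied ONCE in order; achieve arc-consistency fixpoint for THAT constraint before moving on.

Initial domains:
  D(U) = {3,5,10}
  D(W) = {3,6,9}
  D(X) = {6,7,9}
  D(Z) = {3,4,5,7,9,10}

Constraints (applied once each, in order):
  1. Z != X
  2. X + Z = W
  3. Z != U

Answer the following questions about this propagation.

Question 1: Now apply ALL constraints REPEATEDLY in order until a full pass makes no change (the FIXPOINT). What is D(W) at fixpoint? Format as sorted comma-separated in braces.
Answer: {9}

Derivation:
pass 0 (initial): D(W)={3,6,9}
pass 1: U {3,5,10}->{5,10}; W {3,6,9}->{9}; X {6,7,9}->{6}; Z {3,4,5,7,9,10}->{3}
pass 2: no change
Fixpoint after 2 passes: D(W) = {9}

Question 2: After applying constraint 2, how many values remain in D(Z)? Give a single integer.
Constraint 1 (Z != X) on D(Z)={3,4,5,7,9,10} D(X)={6,7,9}: no change
Constraint 2 (X + Z = W) on D(X)={6,7,9} D(Z)={3,4,5,7,9,10} D(W)={3,6,9}: X {6,7,9}->{6}; Z {3,4,5,7,9,10}->{3}; W {3,6,9}->{9}
So after constraint 2: D(Z)={3}, size = 1

Answer: 1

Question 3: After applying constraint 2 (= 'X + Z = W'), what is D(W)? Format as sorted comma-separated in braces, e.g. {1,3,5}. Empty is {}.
Answer: {9}

Derivation:
Constraint 1 (Z != X) on D(Z)={3,4,5,7,9,10} D(X)={6,7,9}: no change
Constraint 2 (X + Z = W) on D(X)={6,7,9} D(Z)={3,4,5,7,9,10} D(W)={3,6,9}: X {6,7,9}->{6}; Z {3,4,5,7,9,10}->{3}; W {3,6,9}->{9}
So after constraint 2: D(W) = {9}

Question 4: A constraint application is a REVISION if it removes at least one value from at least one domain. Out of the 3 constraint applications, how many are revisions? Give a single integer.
Constraint 1 (Z != X) on D(Z)={3,4,5,7,9,10} D(X)={6,7,9}: no change => not a revision
Constraint 2 (X + Z = W) on D(X)={6,7,9} D(Z)={3,4,5,7,9,10} D(W)={3,6,9}: X {6,7,9}->{6}; Z {3,4,5,7,9,10}->{3}; W {3,6,9}->{9} => REVISION
Constraint 3 (Z != U) on D(Z)={3} D(U)={3,5,10}: U {3,5,10}->{5,10} => REVISION
Total revisions = 2

Answer: 2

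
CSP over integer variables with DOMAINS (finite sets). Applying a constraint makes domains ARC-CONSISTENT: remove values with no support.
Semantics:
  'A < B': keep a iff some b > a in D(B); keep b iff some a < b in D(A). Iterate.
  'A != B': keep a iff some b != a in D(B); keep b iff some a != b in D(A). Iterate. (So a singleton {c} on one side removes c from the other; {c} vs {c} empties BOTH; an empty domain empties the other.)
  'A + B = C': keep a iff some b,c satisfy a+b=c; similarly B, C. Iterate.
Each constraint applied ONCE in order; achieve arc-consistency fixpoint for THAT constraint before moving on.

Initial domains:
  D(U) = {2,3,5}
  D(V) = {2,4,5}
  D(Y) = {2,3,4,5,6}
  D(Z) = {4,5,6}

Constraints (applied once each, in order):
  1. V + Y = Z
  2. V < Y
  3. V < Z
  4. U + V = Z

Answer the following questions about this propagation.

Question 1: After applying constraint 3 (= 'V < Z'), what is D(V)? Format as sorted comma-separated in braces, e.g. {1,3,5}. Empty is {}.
Answer: {2}

Derivation:
Constraint 1 (V + Y = Z) on D(V)={2,4,5} D(Y)={2,3,4,5,6} D(Z)={4,5,6}: V {2,4,5}->{2,4}; Y {2,3,4,5,6}->{2,3,4}
Constraint 2 (V < Y) on D(V)={2,4} D(Y)={2,3,4}: V {2,4}->{2}; Y {2,3,4}->{3,4}
Constraint 3 (V < Z) on D(V)={2} D(Z)={4,5,6}: no change
So after constraint 3: D(V) = {2}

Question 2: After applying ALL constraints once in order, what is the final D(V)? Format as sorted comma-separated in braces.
Answer: {2}

Derivation:
Constraint 1 (V + Y = Z) on D(V)={2,4,5} D(Y)={2,3,4,5,6} D(Z)={4,5,6}: V {2,4,5}->{2,4}; Y {2,3,4,5,6}->{2,3,4}
Constraint 2 (V < Y) on D(V)={2,4} D(Y)={2,3,4}: V {2,4}->{2}; Y {2,3,4}->{3,4}
Constraint 3 (V < Z) on D(V)={2} D(Z)={4,5,6}: no change
Constraint 4 (U + V = Z) on D(U)={2,3,5} D(V)={2} D(Z)={4,5,6}: U {2,3,5}->{2,3}; Z {4,5,6}->{4,5}
So after all 4 constraints: D(V) = {2}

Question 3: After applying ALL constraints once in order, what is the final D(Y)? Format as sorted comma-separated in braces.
Constraint 1 (V + Y = Z) on D(V)={2,4,5} D(Y)={2,3,4,5,6} D(Z)={4,5,6}: V {2,4,5}->{2,4}; Y {2,3,4,5,6}->{2,3,4}
Constraint 2 (V < Y) on D(V)={2,4} D(Y)={2,3,4}: V {2,4}->{2}; Y {2,3,4}->{3,4}
Constraint 3 (V < Z) on D(V)={2} D(Z)={4,5,6}: no change
Constraint 4 (U + V = Z) on D(U)={2,3,5} D(V)={2} D(Z)={4,5,6}: U {2,3,5}->{2,3}; Z {4,5,6}->{4,5}
So after all 4 constraints: D(Y) = {3,4}

Answer: {3,4}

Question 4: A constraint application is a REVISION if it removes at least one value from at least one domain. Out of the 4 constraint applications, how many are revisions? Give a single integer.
Constraint 1 (V + Y = Z) on D(V)={2,4,5} D(Y)={2,3,4,5,6} D(Z)={4,5,6}: V {2,4,5}->{2,4}; Y {2,3,4,5,6}->{2,3,4} => REVISION
Constraint 2 (V < Y) on D(V)={2,4} D(Y)={2,3,4}: V {2,4}->{2}; Y {2,3,4}->{3,4} => REVISION
Constraint 3 (V < Z) on D(V)={2} D(Z)={4,5,6}: no change => not a revision
Constraint 4 (U + V = Z) on D(U)={2,3,5} D(V)={2} D(Z)={4,5,6}: U {2,3,5}->{2,3}; Z {4,5,6}->{4,5} => REVISION
Total revisions = 3

Answer: 3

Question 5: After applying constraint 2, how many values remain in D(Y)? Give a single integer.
Constraint 1 (V + Y = Z) on D(V)={2,4,5} D(Y)={2,3,4,5,6} D(Z)={4,5,6}: V {2,4,5}->{2,4}; Y {2,3,4,5,6}->{2,3,4}
Constraint 2 (V < Y) on D(V)={2,4} D(Y)={2,3,4}: V {2,4}->{2}; Y {2,3,4}->{3,4}
So after constraint 2: D(Y)={3,4}, size = 2

Answer: 2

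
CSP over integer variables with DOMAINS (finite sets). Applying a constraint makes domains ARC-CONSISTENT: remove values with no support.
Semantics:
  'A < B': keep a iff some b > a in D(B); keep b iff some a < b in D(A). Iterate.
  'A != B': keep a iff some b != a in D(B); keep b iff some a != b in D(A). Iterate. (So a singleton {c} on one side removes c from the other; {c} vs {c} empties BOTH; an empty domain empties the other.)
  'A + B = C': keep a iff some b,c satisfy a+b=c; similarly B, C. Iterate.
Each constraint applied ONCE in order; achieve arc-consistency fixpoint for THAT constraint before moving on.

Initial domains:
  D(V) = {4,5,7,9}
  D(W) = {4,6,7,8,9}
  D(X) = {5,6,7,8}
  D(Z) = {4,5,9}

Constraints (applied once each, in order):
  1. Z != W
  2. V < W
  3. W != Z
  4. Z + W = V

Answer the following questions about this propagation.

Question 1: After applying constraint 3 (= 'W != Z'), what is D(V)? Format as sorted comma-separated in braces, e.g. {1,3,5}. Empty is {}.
Constraint 1 (Z != W) on D(Z)={4,5,9} D(W)={4,6,7,8,9}: no change
Constraint 2 (V < W) on D(V)={4,5,7,9} D(W)={4,6,7,8,9}: V {4,5,7,9}->{4,5,7}; W {4,6,7,8,9}->{6,7,8,9}
Constraint 3 (W != Z) on D(W)={6,7,8,9} D(Z)={4,5,9}: no change
So after constraint 3: D(V) = {4,5,7}

Answer: {4,5,7}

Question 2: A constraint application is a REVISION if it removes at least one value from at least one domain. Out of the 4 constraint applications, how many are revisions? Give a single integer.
Answer: 2

Derivation:
Constraint 1 (Z != W) on D(Z)={4,5,9} D(W)={4,6,7,8,9}: no change => not a revision
Constraint 2 (V < W) on D(V)={4,5,7,9} D(W)={4,6,7,8,9}: V {4,5,7,9}->{4,5,7}; W {4,6,7,8,9}->{6,7,8,9} => REVISION
Constraint 3 (W != Z) on D(W)={6,7,8,9} D(Z)={4,5,9}: no change => not a revision
Constraint 4 (Z + W = V) on D(Z)={4,5,9} D(W)={6,7,8,9} D(V)={4,5,7}: Z {4,5,9}->{}; W {6,7,8,9}->{}; V {4,5,7}->{} => REVISION
Total revisions = 2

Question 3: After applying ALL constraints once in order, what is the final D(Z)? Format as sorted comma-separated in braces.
Constraint 1 (Z != W) on D(Z)={4,5,9} D(W)={4,6,7,8,9}: no change
Constraint 2 (V < W) on D(V)={4,5,7,9} D(W)={4,6,7,8,9}: V {4,5,7,9}->{4,5,7}; W {4,6,7,8,9}->{6,7,8,9}
Constraint 3 (W != Z) on D(W)={6,7,8,9} D(Z)={4,5,9}: no change
Constraint 4 (Z + W = V) on D(Z)={4,5,9} D(W)={6,7,8,9} D(V)={4,5,7}: Z {4,5,9}->{}; W {6,7,8,9}->{}; V {4,5,7}->{}
So after all 4 constraints: D(Z) = {}

Answer: {}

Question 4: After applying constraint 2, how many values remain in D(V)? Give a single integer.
Constraint 1 (Z != W) on D(Z)={4,5,9} D(W)={4,6,7,8,9}: no change
Constraint 2 (V < W) on D(V)={4,5,7,9} D(W)={4,6,7,8,9}: V {4,5,7,9}->{4,5,7}; W {4,6,7,8,9}->{6,7,8,9}
So after constraint 2: D(V)={4,5,7}, size = 3

Answer: 3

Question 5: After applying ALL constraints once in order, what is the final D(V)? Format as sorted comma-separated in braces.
Answer: {}

Derivation:
Constraint 1 (Z != W) on D(Z)={4,5,9} D(W)={4,6,7,8,9}: no change
Constraint 2 (V < W) on D(V)={4,5,7,9} D(W)={4,6,7,8,9}: V {4,5,7,9}->{4,5,7}; W {4,6,7,8,9}->{6,7,8,9}
Constraint 3 (W != Z) on D(W)={6,7,8,9} D(Z)={4,5,9}: no change
Constraint 4 (Z + W = V) on D(Z)={4,5,9} D(W)={6,7,8,9} D(V)={4,5,7}: Z {4,5,9}->{}; W {6,7,8,9}->{}; V {4,5,7}->{}
So after all 4 constraints: D(V) = {}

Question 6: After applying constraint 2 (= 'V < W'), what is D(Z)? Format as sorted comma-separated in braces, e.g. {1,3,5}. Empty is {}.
Answer: {4,5,9}

Derivation:
Constraint 1 (Z != W) on D(Z)={4,5,9} D(W)={4,6,7,8,9}: no change
Constraint 2 (V < W) on D(V)={4,5,7,9} D(W)={4,6,7,8,9}: V {4,5,7,9}->{4,5,7}; W {4,6,7,8,9}->{6,7,8,9}
So after constraint 2: D(Z) = {4,5,9}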